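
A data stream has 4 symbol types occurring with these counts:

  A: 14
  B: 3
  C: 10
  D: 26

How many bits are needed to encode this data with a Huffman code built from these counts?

Greedily combine the two least-frequent nodes:
merge B(3) and C(10): 13
merge 13 and A(14): 27
merge D(26) and 27: 53
The encoded length is the sum of every internal node's weight: 13 + 27 + 53 = 93 bits.

93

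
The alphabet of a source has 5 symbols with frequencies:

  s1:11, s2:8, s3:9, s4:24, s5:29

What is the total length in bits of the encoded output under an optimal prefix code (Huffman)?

178

Build the Huffman tree bottom-up:
merge s2(8) and s3(9): 17
merge s1(11) and 17: 28
merge s4(24) and 28: 52
merge s5(29) and 52: 81
Each symbol's bit-cost is frequency × depth; summing gives 178 bits (equivalently 17 + 28 + 52 + 81).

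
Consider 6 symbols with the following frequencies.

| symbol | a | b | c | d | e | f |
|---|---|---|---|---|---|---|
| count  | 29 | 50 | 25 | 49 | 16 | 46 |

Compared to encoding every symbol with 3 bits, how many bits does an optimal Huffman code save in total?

Fixed-length: 3 bits × 215 symbols = 645 bits.
Huffman merges:
combine e(16), c(25) → 41
combine a(29), 41 → 70
combine f(46), d(49) → 95
combine b(50), 70 → 120
combine 95, 120 → 215
Huffman total = 41 + 70 + 95 + 120 + 215 = 541 bits.
Saving = 645 − 541 = 104 bits.

104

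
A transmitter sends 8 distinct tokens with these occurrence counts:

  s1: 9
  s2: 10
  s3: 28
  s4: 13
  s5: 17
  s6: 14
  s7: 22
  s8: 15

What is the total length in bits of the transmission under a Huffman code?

375

Merge the two smallest weights repeatedly:
s1(9) + s2(10) → 19
s4(13) + s6(14) → 27
s8(15) + s5(17) → 32
19 + s7(22) → 41
27 + s3(28) → 55
32 + 41 → 73
55 + 73 → 128
Total encoded bits = sum of merged weights = 19 + 27 + 32 + 41 + 55 + 73 + 128 = 375.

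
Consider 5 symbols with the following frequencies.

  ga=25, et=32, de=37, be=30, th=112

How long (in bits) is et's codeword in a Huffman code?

Build the tree from the bottom:
combine ga(25), be(30) → 55
combine et(32), de(37) → 69
combine 55, 69 → 124
combine th(112), 124 → 236
The subtree containing et is merged 3 times, so code length = 3.

3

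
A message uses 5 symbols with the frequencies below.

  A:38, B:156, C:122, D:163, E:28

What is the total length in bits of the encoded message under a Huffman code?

Greedily combine the two least-frequent nodes:
E(28) + A(38) → 66
66 + C(122) → 188
B(156) + D(163) → 319
188 + 319 → 507
The encoded length is the sum of every internal node's weight: 66 + 188 + 319 + 507 = 1080 bits.

1080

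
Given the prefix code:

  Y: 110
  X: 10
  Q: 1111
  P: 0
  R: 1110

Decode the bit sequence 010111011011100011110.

Read left to right; each codeword is recognised as soon as it completes (prefix code):
  0→P | 10→X | 1110→R | 110→Y | 1110→R | 0→P | 0→P | 1111→Q | 0→P
Decoded message: PXRYRPPQP

PXRYRPPQP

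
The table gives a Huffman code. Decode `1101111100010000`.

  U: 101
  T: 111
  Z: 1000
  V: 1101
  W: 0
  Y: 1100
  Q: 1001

VTZZW

Read left to right; each codeword is recognised as soon as it completes (prefix code):
  1101→V | 111→T | 1000→Z | 1000→Z | 0→W
Decoded message: VTZZW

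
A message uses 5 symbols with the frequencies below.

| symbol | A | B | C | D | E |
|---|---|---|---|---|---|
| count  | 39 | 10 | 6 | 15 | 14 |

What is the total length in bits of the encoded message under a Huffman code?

Merge the two smallest weights repeatedly:
C(6) + B(10) → 16
E(14) + D(15) → 29
16 + 29 → 45
A(39) + 45 → 84
Total encoded bits = sum of merged weights = 16 + 29 + 45 + 84 = 174.

174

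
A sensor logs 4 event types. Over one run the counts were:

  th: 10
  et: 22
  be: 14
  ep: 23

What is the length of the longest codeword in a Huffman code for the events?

Merge the two lowest-weight nodes at each step:
merge th(10) and be(14): 24
merge et(22) and ep(23): 45
merge 24 and 45: 69
The rarest symbols sit at the bottom; the longest codeword is 2 bits.

2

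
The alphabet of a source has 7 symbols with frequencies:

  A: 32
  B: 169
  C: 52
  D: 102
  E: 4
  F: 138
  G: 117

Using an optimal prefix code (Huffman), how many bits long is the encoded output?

Build the Huffman tree bottom-up:
merge E(4) and A(32): 36
merge 36 and C(52): 88
merge 88 and D(102): 190
merge G(117) and F(138): 255
merge B(169) and 190: 359
merge 255 and 359: 614
Total encoded bits = sum of merged weights = 36 + 88 + 190 + 255 + 359 + 614 = 1542.

1542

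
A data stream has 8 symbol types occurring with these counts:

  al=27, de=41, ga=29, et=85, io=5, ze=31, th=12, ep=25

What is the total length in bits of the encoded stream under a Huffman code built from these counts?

697

Build the Huffman tree bottom-up:
io(5) + th(12) → 17
17 + ep(25) → 42
al(27) + ga(29) → 56
ze(31) + de(41) → 72
42 + 56 → 98
72 + et(85) → 157
98 + 157 → 255
Total encoded bits = sum of merged weights = 17 + 42 + 56 + 72 + 98 + 157 + 255 = 697.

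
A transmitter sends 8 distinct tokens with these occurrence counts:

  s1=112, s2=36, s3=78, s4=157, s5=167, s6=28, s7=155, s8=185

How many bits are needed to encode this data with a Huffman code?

2608

Build the Huffman tree bottom-up:
merge s6(28) and s2(36): 64
merge 64 and s3(78): 142
merge s1(112) and 142: 254
merge s7(155) and s4(157): 312
merge s5(167) and s8(185): 352
merge 254 and 312: 566
merge 352 and 566: 918
The encoded length is the sum of every internal node's weight: 64 + 142 + 254 + 312 + 352 + 566 + 918 = 2608 bits.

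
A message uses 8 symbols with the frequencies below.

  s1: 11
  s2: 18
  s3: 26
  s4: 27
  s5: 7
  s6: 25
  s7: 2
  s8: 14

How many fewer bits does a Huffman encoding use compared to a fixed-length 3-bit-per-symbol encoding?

Fixed-length: 3 bits × 130 symbols = 390 bits.
Huffman merges:
s7(2) + s5(7) → 9
9 + s1(11) → 20
s8(14) + s2(18) → 32
20 + s6(25) → 45
s3(26) + s4(27) → 53
32 + 45 → 77
53 + 77 → 130
Huffman total = 9 + 20 + 32 + 45 + 53 + 77 + 130 = 366 bits.
Saving = 390 − 366 = 24 bits.

24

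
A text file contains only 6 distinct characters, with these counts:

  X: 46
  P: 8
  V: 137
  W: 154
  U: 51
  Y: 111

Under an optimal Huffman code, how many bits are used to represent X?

Huffman merges, smallest pair first:
combine P(8), X(46) → 54
combine U(51), 54 → 105
combine 105, Y(111) → 216
combine V(137), W(154) → 291
combine 216, 291 → 507
The subtree containing X is merged 4 times, so code length = 4.

4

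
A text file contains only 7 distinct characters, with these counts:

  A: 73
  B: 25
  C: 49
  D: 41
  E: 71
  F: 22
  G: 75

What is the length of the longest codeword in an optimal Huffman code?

Merge the two lowest-weight nodes at each step:
merge F(22) and B(25): 47
merge D(41) and 47: 88
merge C(49) and E(71): 120
merge A(73) and G(75): 148
merge 88 and 120: 208
merge 148 and 208: 356
The rarest symbols sit at the bottom; the longest codeword is 4 bits.

4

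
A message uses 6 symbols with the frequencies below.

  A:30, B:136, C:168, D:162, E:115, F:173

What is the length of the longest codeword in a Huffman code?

Merge the two lowest-weight nodes at each step:
combine A(30), E(115) → 145
combine B(136), 145 → 281
combine D(162), C(168) → 330
combine F(173), 281 → 454
combine 330, 454 → 784
Maximum depth reached is 4.

4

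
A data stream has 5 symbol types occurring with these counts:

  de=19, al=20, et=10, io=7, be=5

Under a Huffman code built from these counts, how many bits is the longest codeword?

3

Merge the two lowest-weight nodes at each step:
merge be(5) and io(7): 12
merge et(10) and 12: 22
merge de(19) and al(20): 39
merge 22 and 39: 61
Maximum depth reached is 3.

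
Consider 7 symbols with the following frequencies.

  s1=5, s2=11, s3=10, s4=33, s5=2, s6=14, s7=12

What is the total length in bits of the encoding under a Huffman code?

Greedily combine the two least-frequent nodes:
s5(2) + s1(5) → 7
7 + s3(10) → 17
s2(11) + s7(12) → 23
s6(14) + 17 → 31
23 + 31 → 54
s4(33) + 54 → 87
The encoded length is the sum of every internal node's weight: 7 + 17 + 23 + 31 + 54 + 87 = 219 bits.

219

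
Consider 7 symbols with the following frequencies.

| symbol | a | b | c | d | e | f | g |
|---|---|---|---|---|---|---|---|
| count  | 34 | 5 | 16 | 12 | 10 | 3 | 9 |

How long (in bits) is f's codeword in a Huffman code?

5

Build the tree from the bottom:
merge f(3) and b(5): 8
merge 8 and g(9): 17
merge e(10) and d(12): 22
merge c(16) and 17: 33
merge 22 and 33: 55
merge a(34) and 55: 89
f's leaf is at depth 5, giving a 5-bit codeword.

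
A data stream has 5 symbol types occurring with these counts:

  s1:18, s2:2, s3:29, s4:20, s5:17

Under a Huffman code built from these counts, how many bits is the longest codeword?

3

Merge the two lowest-weight nodes at each step:
s2(2) + s5(17) → 19
s1(18) + 19 → 37
s4(20) + s3(29) → 49
37 + 49 → 86
The first pair merged (s2, s5) ends up deepest, at depth 3.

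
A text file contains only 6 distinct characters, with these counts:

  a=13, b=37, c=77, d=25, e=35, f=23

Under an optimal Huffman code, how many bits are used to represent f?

4

Repeatedly merge the two smallest:
merge a(13) and f(23): 36
merge d(25) and e(35): 60
merge 36 and b(37): 73
merge 60 and 73: 133
merge c(77) and 133: 210
f sits 4 levels below the root, so its codeword is 4 bits.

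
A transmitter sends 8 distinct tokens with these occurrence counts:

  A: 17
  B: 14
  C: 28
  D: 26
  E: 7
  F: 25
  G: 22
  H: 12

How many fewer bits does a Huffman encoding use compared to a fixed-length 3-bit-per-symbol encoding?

Fixed-length: 3 bits × 151 symbols = 453 bits.
Huffman merges:
E(7) + H(12) → 19
B(14) + A(17) → 31
19 + G(22) → 41
F(25) + D(26) → 51
C(28) + 31 → 59
41 + 51 → 92
59 + 92 → 151
Huffman total = 19 + 31 + 41 + 51 + 59 + 92 + 151 = 444 bits.
Saving = 453 − 444 = 9 bits.

9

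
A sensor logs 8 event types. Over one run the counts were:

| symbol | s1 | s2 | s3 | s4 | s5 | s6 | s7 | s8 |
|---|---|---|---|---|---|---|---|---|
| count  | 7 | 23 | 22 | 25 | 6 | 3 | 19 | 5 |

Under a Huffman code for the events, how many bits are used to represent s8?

Huffman merges, smallest pair first:
merge s6(3) and s8(5): 8
merge s5(6) and s1(7): 13
merge 8 and 13: 21
merge s7(19) and 21: 40
merge s3(22) and s2(23): 45
merge s4(25) and 40: 65
merge 45 and 65: 110
s8 sits 5 levels below the root, so its codeword is 5 bits.

5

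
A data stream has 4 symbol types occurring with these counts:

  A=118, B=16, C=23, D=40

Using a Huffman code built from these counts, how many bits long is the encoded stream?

Merge the two smallest weights repeatedly:
B(16) + C(23) → 39
39 + D(40) → 79
79 + A(118) → 197
Total encoded bits = sum of merged weights = 39 + 79 + 197 = 315.

315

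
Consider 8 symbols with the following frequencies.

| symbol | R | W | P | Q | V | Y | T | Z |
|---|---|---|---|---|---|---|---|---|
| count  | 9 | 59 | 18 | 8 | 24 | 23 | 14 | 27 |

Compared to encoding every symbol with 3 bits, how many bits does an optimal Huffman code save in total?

Fixed-length: 3 bits × 182 symbols = 546 bits.
Huffman merges:
Q(8) + R(9) → 17
T(14) + 17 → 31
P(18) + Y(23) → 41
V(24) + Z(27) → 51
31 + 41 → 72
51 + W(59) → 110
72 + 110 → 182
Huffman total = 17 + 31 + 41 + 51 + 72 + 110 + 182 = 504 bits.
Saving = 546 − 504 = 42 bits.

42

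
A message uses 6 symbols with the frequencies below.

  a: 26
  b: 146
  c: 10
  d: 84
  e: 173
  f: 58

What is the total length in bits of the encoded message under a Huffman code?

Greedily combine the two least-frequent nodes:
merge c(10) and a(26): 36
merge 36 and f(58): 94
merge d(84) and 94: 178
merge b(146) and e(173): 319
merge 178 and 319: 497
The encoded length is the sum of every internal node's weight: 36 + 94 + 178 + 319 + 497 = 1124 bits.

1124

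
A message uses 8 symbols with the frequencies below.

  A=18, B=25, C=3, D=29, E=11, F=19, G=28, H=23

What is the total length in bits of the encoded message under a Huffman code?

Greedily combine the two least-frequent nodes:
merge C(3) and E(11): 14
merge 14 and A(18): 32
merge F(19) and H(23): 42
merge B(25) and G(28): 53
merge D(29) and 32: 61
merge 42 and 53: 95
merge 61 and 95: 156
Total encoded bits = sum of merged weights = 14 + 32 + 42 + 53 + 61 + 95 + 156 = 453.

453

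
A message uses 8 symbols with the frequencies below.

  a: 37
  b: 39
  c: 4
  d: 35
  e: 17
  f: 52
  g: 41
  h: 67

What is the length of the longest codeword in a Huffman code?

Merge the two lowest-weight nodes at each step:
combine c(4), e(17) → 21
combine 21, d(35) → 56
combine a(37), b(39) → 76
combine g(41), f(52) → 93
combine 56, h(67) → 123
combine 76, 93 → 169
combine 123, 169 → 292
Maximum depth reached is 4.

4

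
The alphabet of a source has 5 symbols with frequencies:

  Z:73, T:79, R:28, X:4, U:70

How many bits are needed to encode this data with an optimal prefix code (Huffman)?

Merge the two smallest weights repeatedly:
combine X(4), R(28) → 32
combine 32, U(70) → 102
combine Z(73), T(79) → 152
combine 102, 152 → 254
Each symbol's bit-cost is frequency × depth; summing gives 540 bits (equivalently 32 + 102 + 152 + 254).

540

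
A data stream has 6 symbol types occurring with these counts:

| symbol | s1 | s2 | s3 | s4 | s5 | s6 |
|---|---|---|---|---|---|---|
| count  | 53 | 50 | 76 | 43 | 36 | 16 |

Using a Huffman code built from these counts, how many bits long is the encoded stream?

693

Greedily combine the two least-frequent nodes:
s6(16) + s5(36) → 52
s4(43) + s2(50) → 93
52 + s1(53) → 105
s3(76) + 93 → 169
105 + 169 → 274
Total encoded bits = sum of merged weights = 52 + 93 + 105 + 169 + 274 = 693.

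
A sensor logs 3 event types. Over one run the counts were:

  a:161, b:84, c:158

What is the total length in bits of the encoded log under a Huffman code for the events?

Merge the two smallest weights repeatedly:
merge b(84) and c(158): 242
merge a(161) and 242: 403
Each symbol's bit-cost is frequency × depth; summing gives 645 bits (equivalently 242 + 403).

645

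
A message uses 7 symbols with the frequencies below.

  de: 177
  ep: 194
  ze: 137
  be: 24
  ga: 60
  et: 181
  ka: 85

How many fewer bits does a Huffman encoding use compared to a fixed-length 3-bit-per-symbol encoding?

Fixed-length: 3 bits × 858 symbols = 2574 bits.
Huffman merges:
combine be(24), ga(60) → 84
combine 84, ka(85) → 169
combine ze(137), 169 → 306
combine de(177), et(181) → 358
combine ep(194), 306 → 500
combine 358, 500 → 858
Huffman total = 84 + 169 + 306 + 358 + 500 + 858 = 2275 bits.
Saving = 2574 − 2275 = 299 bits.

299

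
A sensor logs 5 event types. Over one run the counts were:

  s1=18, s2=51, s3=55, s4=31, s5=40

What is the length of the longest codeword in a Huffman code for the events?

Merge the two lowest-weight nodes at each step:
s1(18) + s4(31) → 49
s5(40) + 49 → 89
s2(51) + s3(55) → 106
89 + 106 → 195
The rarest symbols sit at the bottom; the longest codeword is 3 bits.

3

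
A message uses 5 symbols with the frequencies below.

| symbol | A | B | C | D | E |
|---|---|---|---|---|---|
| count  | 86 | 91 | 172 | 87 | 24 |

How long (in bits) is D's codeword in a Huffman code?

Huffman merges, smallest pair first:
combine E(24), A(86) → 110
combine D(87), B(91) → 178
combine 110, C(172) → 282
combine 178, 282 → 460
The subtree containing D is merged 2 times, so code length = 2.

2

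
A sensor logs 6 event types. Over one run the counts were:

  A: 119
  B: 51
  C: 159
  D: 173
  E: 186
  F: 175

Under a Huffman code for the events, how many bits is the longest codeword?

4

Merge the two lowest-weight nodes at each step:
merge B(51) and A(119): 170
merge C(159) and 170: 329
merge D(173) and F(175): 348
merge E(186) and 329: 515
merge 348 and 515: 863
The rarest symbols sit at the bottom; the longest codeword is 4 bits.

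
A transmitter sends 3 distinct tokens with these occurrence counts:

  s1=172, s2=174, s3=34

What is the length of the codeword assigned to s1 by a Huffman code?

Repeatedly merge the two smallest:
s3(34) + s1(172) → 206
s2(174) + 206 → 380
s1's leaf is at depth 2, giving a 2-bit codeword.

2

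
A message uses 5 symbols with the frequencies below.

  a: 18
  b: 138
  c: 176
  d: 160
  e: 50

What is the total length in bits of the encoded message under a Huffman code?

Merge the two smallest weights repeatedly:
a(18) + e(50) → 68
68 + b(138) → 206
d(160) + c(176) → 336
206 + 336 → 542
Total encoded bits = sum of merged weights = 68 + 206 + 336 + 542 = 1152.

1152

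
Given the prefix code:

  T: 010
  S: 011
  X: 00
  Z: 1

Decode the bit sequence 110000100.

Read left to right; each codeword is recognised as soon as it completes (prefix code):
  1→Z | 1→Z | 00→X | 00→X | 1→Z | 00→X
Decoded message: ZZXXZX

ZZXXZX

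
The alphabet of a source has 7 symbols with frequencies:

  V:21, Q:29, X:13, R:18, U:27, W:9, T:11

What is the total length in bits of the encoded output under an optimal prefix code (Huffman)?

348

Build the Huffman tree bottom-up:
W(9) + T(11) → 20
X(13) + R(18) → 31
20 + V(21) → 41
U(27) + Q(29) → 56
31 + 41 → 72
56 + 72 → 128
Each symbol's bit-cost is frequency × depth; summing gives 348 bits (equivalently 20 + 31 + 41 + 56 + 72 + 128).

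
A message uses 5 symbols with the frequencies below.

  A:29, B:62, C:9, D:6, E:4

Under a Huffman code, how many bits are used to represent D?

4

Repeatedly merge the two smallest:
combine E(4), D(6) → 10
combine C(9), 10 → 19
combine 19, A(29) → 48
combine 48, B(62) → 110
The subtree containing D is merged 4 times, so code length = 4.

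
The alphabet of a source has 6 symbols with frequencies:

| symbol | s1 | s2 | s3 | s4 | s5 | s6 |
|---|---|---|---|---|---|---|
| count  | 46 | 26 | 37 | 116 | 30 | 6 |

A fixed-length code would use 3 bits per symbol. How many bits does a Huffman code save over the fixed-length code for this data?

200

Fixed-length: 3 bits × 261 symbols = 783 bits.
Huffman merges:
s6(6) + s2(26) → 32
s5(30) + 32 → 62
s3(37) + s1(46) → 83
62 + 83 → 145
s4(116) + 145 → 261
Huffman total = 32 + 62 + 83 + 145 + 261 = 583 bits.
Saving = 783 − 583 = 200 bits.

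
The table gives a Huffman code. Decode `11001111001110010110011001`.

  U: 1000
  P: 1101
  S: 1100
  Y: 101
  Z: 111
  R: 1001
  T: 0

Read left to right; each codeword is recognised as soon as it completes (prefix code):
  1100→S | 111→Z | 1001→R | 1100→S | 101→Y | 1001→R | 1001→R
Decoded message: SZRSYRR

SZRSYRR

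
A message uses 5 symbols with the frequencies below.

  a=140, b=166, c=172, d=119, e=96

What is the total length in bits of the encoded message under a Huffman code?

1601

Merge the two smallest weights repeatedly:
combine e(96), d(119) → 215
combine a(140), b(166) → 306
combine c(172), 215 → 387
combine 306, 387 → 693
Each symbol's bit-cost is frequency × depth; summing gives 1601 bits (equivalently 215 + 306 + 387 + 693).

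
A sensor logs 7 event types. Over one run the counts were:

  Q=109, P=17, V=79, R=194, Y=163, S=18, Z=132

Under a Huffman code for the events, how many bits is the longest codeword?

Merge the two lowest-weight nodes at each step:
merge P(17) and S(18): 35
merge 35 and V(79): 114
merge Q(109) and 114: 223
merge Z(132) and Y(163): 295
merge R(194) and 223: 417
merge 295 and 417: 712
The first pair merged (P, S) ends up deepest, at depth 5.

5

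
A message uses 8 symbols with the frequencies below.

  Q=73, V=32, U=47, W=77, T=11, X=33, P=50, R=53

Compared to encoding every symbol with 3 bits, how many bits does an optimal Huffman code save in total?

Fixed-length: 3 bits × 376 symbols = 1128 bits.
Huffman merges:
T(11) + V(32) → 43
X(33) + 43 → 76
U(47) + P(50) → 97
R(53) + Q(73) → 126
76 + W(77) → 153
97 + 126 → 223
153 + 223 → 376
Huffman total = 43 + 76 + 97 + 126 + 153 + 223 + 376 = 1094 bits.
Saving = 1128 − 1094 = 34 bits.

34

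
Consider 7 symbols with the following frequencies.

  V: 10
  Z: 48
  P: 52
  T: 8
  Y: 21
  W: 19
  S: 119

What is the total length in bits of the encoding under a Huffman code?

Greedily combine the two least-frequent nodes:
merge T(8) and V(10): 18
merge 18 and W(19): 37
merge Y(21) and 37: 58
merge Z(48) and P(52): 100
merge 58 and 100: 158
merge S(119) and 158: 277
Each symbol's bit-cost is frequency × depth; summing gives 648 bits (equivalently 18 + 37 + 58 + 100 + 158 + 277).

648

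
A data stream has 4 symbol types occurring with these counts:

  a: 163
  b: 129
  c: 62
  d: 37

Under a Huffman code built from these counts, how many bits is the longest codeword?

3

Merge the two lowest-weight nodes at each step:
d(37) + c(62) → 99
99 + b(129) → 228
a(163) + 228 → 391
Maximum depth reached is 3.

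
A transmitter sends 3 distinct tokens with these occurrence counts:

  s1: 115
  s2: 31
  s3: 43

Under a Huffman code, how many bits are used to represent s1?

Build the tree from the bottom:
s2(31) + s3(43) → 74
74 + s1(115) → 189
s1 sits one level below the root: a 1-bit codeword.

1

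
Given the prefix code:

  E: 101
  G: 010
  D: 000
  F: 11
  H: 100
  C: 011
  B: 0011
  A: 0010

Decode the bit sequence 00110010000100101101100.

BADHEEH

Read left to right; each codeword is recognised as soon as it completes (prefix code):
  0011→B | 0010→A | 000→D | 100→H | 101→E | 101→E | 100→H
Decoded message: BADHEEH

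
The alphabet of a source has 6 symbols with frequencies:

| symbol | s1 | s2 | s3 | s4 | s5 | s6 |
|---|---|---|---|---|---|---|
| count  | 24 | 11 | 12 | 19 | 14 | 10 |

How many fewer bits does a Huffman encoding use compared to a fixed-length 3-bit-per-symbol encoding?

43

Fixed-length: 3 bits × 90 symbols = 270 bits.
Huffman merges:
merge s6(10) and s2(11): 21
merge s3(12) and s5(14): 26
merge s4(19) and 21: 40
merge s1(24) and 26: 50
merge 40 and 50: 90
Huffman total = 21 + 26 + 40 + 50 + 90 = 227 bits.
Saving = 270 − 227 = 43 bits.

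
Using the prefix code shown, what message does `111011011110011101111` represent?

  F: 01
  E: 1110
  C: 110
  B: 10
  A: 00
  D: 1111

Read left to right; each codeword is recognised as soon as it completes (prefix code):
  1110→E | 110→C | 1111→D | 00→A | 1110→E | 1111→D
Decoded message: ECDAED

ECDAED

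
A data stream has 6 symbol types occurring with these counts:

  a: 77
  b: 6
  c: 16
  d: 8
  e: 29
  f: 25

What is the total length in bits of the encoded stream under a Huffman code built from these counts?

343

Merge the two smallest weights repeatedly:
b(6) + d(8) → 14
14 + c(16) → 30
f(25) + e(29) → 54
30 + 54 → 84
a(77) + 84 → 161
Each symbol's bit-cost is frequency × depth; summing gives 343 bits (equivalently 14 + 30 + 54 + 84 + 161).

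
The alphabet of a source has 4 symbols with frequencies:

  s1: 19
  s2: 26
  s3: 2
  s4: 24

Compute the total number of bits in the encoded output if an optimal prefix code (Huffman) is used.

Greedily combine the two least-frequent nodes:
combine s3(2), s1(19) → 21
combine 21, s4(24) → 45
combine s2(26), 45 → 71
Each symbol's bit-cost is frequency × depth; summing gives 137 bits (equivalently 21 + 45 + 71).

137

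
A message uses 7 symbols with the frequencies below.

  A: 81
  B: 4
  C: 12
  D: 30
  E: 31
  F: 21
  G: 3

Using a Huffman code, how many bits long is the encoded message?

Build the Huffman tree bottom-up:
G(3) + B(4) → 7
7 + C(12) → 19
19 + F(21) → 40
D(30) + E(31) → 61
40 + 61 → 101
A(81) + 101 → 182
The encoded length is the sum of every internal node's weight: 7 + 19 + 40 + 61 + 101 + 182 = 410 bits.

410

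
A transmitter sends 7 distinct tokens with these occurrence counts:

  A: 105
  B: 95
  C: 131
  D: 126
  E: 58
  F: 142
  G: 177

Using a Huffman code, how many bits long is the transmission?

Build the Huffman tree bottom-up:
combine E(58), B(95) → 153
combine A(105), D(126) → 231
combine C(131), F(142) → 273
combine 153, G(177) → 330
combine 231, 273 → 504
combine 330, 504 → 834
Each symbol's bit-cost is frequency × depth; summing gives 2325 bits (equivalently 153 + 231 + 273 + 330 + 504 + 834).

2325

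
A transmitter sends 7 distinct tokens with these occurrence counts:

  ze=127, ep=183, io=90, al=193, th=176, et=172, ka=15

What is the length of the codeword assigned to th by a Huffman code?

Huffman merges, smallest pair first:
merge ka(15) and io(90): 105
merge 105 and ze(127): 232
merge et(172) and th(176): 348
merge ep(183) and al(193): 376
merge 232 and 348: 580
merge 376 and 580: 956
th's leaf is at depth 3, giving a 3-bit codeword.

3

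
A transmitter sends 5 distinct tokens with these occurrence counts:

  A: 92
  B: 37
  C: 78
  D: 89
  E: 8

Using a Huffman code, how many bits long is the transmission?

653

Merge the two smallest weights repeatedly:
merge E(8) and B(37): 45
merge 45 and C(78): 123
merge D(89) and A(92): 181
merge 123 and 181: 304
Each symbol's bit-cost is frequency × depth; summing gives 653 bits (equivalently 45 + 123 + 181 + 304).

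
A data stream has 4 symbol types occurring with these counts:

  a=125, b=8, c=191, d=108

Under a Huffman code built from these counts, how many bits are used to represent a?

Huffman merges, smallest pair first:
merge b(8) and d(108): 116
merge 116 and a(125): 241
merge c(191) and 241: 432
a's leaf is at depth 2, giving a 2-bit codeword.

2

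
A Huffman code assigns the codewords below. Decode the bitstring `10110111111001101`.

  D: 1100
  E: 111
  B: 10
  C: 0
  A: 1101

BAEDA

Read left to right; each codeword is recognised as soon as it completes (prefix code):
  10→B | 1101→A | 111→E | 1100→D | 1101→A
Decoded message: BAEDA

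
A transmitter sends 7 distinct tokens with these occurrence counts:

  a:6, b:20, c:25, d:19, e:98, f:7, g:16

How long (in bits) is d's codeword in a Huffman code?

Build the tree from the bottom:
a(6) + f(7) → 13
13 + g(16) → 29
d(19) + b(20) → 39
c(25) + 29 → 54
39 + 54 → 93
93 + e(98) → 191
d sits 3 levels below the root, so its codeword is 3 bits.

3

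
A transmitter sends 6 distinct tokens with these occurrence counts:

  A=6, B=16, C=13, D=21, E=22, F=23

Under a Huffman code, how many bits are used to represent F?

2

Huffman merges, smallest pair first:
merge A(6) and C(13): 19
merge B(16) and 19: 35
merge D(21) and E(22): 43
merge F(23) and 35: 58
merge 43 and 58: 101
F sits 2 levels below the root, so its codeword is 2 bits.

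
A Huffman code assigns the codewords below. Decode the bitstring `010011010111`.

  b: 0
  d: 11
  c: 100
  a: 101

bcdbad

Read left to right; each codeword is recognised as soon as it completes (prefix code):
  0→b | 100→c | 11→d | 0→b | 101→a | 11→d
Decoded message: bcdbad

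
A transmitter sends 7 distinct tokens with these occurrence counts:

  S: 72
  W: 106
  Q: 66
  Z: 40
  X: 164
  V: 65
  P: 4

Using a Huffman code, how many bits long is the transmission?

Merge the two smallest weights repeatedly:
combine P(4), Z(40) → 44
combine 44, V(65) → 109
combine Q(66), S(72) → 138
combine W(106), 109 → 215
combine 138, X(164) → 302
combine 215, 302 → 517
Total encoded bits = sum of merged weights = 44 + 109 + 138 + 215 + 302 + 517 = 1325.

1325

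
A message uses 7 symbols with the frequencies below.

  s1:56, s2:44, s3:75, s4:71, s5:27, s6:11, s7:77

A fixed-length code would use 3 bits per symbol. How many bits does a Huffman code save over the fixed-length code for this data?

Fixed-length: 3 bits × 361 symbols = 1083 bits.
Huffman merges:
merge s6(11) and s5(27): 38
merge 38 and s2(44): 82
merge s1(56) and s4(71): 127
merge s3(75) and s7(77): 152
merge 82 and 127: 209
merge 152 and 209: 361
Huffman total = 38 + 82 + 127 + 152 + 209 + 361 = 969 bits.
Saving = 1083 − 969 = 114 bits.

114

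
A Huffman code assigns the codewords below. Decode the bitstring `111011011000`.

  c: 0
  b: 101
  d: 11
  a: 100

dbbac

Read left to right; each codeword is recognised as soon as it completes (prefix code):
  11→d | 101→b | 101→b | 100→a | 0→c
Decoded message: dbbac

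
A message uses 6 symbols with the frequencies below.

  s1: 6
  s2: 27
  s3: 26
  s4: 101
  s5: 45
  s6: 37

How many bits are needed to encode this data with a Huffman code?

Merge the two smallest weights repeatedly:
combine s1(6), s3(26) → 32
combine s2(27), 32 → 59
combine s6(37), s5(45) → 82
combine 59, 82 → 141
combine s4(101), 141 → 242
Total encoded bits = sum of merged weights = 32 + 59 + 82 + 141 + 242 = 556.

556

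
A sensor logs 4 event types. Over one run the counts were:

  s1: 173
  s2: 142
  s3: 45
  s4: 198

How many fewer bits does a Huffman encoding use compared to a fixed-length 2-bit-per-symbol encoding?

Fixed-length: 2 bits × 558 symbols = 1116 bits.
Huffman merges:
s3(45) + s2(142) → 187
s1(173) + 187 → 360
s4(198) + 360 → 558
Huffman total = 187 + 360 + 558 = 1105 bits.
Saving = 1116 − 1105 = 11 bits.

11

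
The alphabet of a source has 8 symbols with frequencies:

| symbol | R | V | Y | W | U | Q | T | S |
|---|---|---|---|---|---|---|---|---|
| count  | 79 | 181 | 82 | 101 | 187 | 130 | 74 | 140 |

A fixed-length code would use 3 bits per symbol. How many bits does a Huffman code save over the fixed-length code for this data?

34

Fixed-length: 3 bits × 974 symbols = 2922 bits.
Huffman merges:
T(74) + R(79) → 153
Y(82) + W(101) → 183
Q(130) + S(140) → 270
153 + V(181) → 334
183 + U(187) → 370
270 + 334 → 604
370 + 604 → 974
Huffman total = 153 + 183 + 270 + 334 + 370 + 604 + 974 = 2888 bits.
Saving = 2922 − 2888 = 34 bits.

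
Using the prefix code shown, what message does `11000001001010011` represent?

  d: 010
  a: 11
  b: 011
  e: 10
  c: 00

Read left to right; each codeword is recognised as soon as it completes (prefix code):
  11→a | 00→c | 00→c | 010→d | 010→d | 10→e | 011→b
Decoded message: accddeb

accddeb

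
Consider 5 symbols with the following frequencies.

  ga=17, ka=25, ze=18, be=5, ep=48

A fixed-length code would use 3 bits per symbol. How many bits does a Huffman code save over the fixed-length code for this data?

Fixed-length: 3 bits × 113 symbols = 339 bits.
Huffman merges:
be(5) + ga(17) → 22
ze(18) + 22 → 40
ka(25) + 40 → 65
ep(48) + 65 → 113
Huffman total = 22 + 40 + 65 + 113 = 240 bits.
Saving = 339 − 240 = 99 bits.

99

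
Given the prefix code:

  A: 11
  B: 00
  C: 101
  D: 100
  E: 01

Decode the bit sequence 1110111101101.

Read left to right; each codeword is recognised as soon as it completes (prefix code):
  11→A | 101→C | 11→A | 101→C | 101→C
Decoded message: ACACC

ACACC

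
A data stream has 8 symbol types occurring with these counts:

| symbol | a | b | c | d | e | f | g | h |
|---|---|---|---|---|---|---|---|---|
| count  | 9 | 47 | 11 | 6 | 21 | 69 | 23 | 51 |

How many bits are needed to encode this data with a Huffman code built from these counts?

Greedily combine the two least-frequent nodes:
merge d(6) and a(9): 15
merge c(11) and 15: 26
merge e(21) and g(23): 44
merge 26 and 44: 70
merge b(47) and h(51): 98
merge f(69) and 70: 139
merge 98 and 139: 237
The encoded length is the sum of every internal node's weight: 15 + 26 + 44 + 70 + 98 + 139 + 237 = 629 bits.

629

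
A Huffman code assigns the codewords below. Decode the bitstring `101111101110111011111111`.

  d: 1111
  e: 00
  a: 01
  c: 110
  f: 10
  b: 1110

fdfbbdd

Read left to right; each codeword is recognised as soon as it completes (prefix code):
  10→f | 1111→d | 10→f | 1110→b | 1110→b | 1111→d | 1111→d
Decoded message: fdfbbdd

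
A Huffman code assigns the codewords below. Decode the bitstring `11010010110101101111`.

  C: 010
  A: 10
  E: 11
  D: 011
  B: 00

ECCECEDE

Read left to right; each codeword is recognised as soon as it completes (prefix code):
  11→E | 010→C | 010→C | 11→E | 010→C | 11→E | 011→D | 11→E
Decoded message: ECCECEDE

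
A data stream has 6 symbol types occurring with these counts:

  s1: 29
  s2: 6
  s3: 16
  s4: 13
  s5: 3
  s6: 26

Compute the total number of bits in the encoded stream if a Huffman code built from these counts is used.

217

Merge the two smallest weights repeatedly:
merge s5(3) and s2(6): 9
merge 9 and s4(13): 22
merge s3(16) and 22: 38
merge s6(26) and s1(29): 55
merge 38 and 55: 93
Total encoded bits = sum of merged weights = 9 + 22 + 38 + 55 + 93 = 217.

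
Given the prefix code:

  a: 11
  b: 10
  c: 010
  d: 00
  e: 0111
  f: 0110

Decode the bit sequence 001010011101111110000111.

dbbeeabde

Read left to right; each codeword is recognised as soon as it completes (prefix code):
  00→d | 10→b | 10→b | 0111→e | 0111→e | 11→a | 10→b | 00→d | 0111→e
Decoded message: dbbeeabde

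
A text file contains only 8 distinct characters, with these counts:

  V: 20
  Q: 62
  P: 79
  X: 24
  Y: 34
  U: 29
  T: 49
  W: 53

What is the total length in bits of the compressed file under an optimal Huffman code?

1015

Greedily combine the two least-frequent nodes:
combine V(20), X(24) → 44
combine U(29), Y(34) → 63
combine 44, T(49) → 93
combine W(53), Q(62) → 115
combine 63, P(79) → 142
combine 93, 115 → 208
combine 142, 208 → 350
The encoded length is the sum of every internal node's weight: 44 + 63 + 93 + 115 + 142 + 208 + 350 = 1015 bits.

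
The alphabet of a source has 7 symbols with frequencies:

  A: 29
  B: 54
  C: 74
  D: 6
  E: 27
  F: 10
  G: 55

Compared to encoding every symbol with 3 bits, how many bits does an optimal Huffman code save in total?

Fixed-length: 3 bits × 255 symbols = 765 bits.
Huffman merges:
merge D(6) and F(10): 16
merge 16 and E(27): 43
merge A(29) and 43: 72
merge B(54) and G(55): 109
merge 72 and C(74): 146
merge 109 and 146: 255
Huffman total = 16 + 43 + 72 + 109 + 146 + 255 = 641 bits.
Saving = 765 − 641 = 124 bits.

124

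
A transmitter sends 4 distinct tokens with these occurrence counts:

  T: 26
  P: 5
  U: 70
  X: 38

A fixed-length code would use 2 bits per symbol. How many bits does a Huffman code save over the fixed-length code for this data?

Fixed-length: 2 bits × 139 symbols = 278 bits.
Huffman merges:
P(5) + T(26) → 31
31 + X(38) → 69
69 + U(70) → 139
Huffman total = 31 + 69 + 139 = 239 bits.
Saving = 278 − 239 = 39 bits.

39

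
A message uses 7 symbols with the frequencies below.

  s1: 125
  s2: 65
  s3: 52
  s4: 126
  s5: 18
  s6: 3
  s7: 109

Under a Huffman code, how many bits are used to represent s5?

5

Build the tree from the bottom:
s6(3) + s5(18) → 21
21 + s3(52) → 73
s2(65) + 73 → 138
s7(109) + s1(125) → 234
s4(126) + 138 → 264
234 + 264 → 498
s5's leaf is at depth 5, giving a 5-bit codeword.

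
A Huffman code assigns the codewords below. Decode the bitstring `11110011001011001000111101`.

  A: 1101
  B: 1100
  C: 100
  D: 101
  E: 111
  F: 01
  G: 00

ECBDCCFEF

Read left to right; each codeword is recognised as soon as it completes (prefix code):
  111→E | 100→C | 1100→B | 101→D | 100→C | 100→C | 01→F | 111→E | 01→F
Decoded message: ECBDCCFEF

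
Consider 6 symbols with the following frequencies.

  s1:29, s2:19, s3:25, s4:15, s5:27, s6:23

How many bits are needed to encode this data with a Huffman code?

Build the Huffman tree bottom-up:
s4(15) + s2(19) → 34
s6(23) + s3(25) → 48
s5(27) + s1(29) → 56
34 + 48 → 82
56 + 82 → 138
The encoded length is the sum of every internal node's weight: 34 + 48 + 56 + 82 + 138 = 358 bits.

358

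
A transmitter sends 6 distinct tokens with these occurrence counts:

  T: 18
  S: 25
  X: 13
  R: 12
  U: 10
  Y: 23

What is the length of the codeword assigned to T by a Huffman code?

3

Repeatedly merge the two smallest:
U(10) + R(12) → 22
X(13) + T(18) → 31
22 + Y(23) → 45
S(25) + 31 → 56
45 + 56 → 101
The subtree containing T is merged 3 times, so code length = 3.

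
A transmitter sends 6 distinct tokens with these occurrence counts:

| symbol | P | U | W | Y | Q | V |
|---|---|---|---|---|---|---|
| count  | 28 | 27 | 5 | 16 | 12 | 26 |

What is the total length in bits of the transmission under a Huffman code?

278

Merge the two smallest weights repeatedly:
combine W(5), Q(12) → 17
combine Y(16), 17 → 33
combine V(26), U(27) → 53
combine P(28), 33 → 61
combine 53, 61 → 114
The encoded length is the sum of every internal node's weight: 17 + 33 + 53 + 61 + 114 = 278 bits.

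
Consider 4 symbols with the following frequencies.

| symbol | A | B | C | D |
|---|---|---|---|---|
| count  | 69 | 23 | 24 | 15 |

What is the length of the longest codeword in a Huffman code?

3

Merge the two lowest-weight nodes at each step:
D(15) + B(23) → 38
C(24) + 38 → 62
62 + A(69) → 131
The first pair merged (D, B) ends up deepest, at depth 3.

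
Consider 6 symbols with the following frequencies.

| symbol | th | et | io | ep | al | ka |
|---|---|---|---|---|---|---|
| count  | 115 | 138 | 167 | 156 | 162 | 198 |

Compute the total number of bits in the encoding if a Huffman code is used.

2443

Merge the two smallest weights repeatedly:
th(115) + et(138) → 253
ep(156) + al(162) → 318
io(167) + ka(198) → 365
253 + 318 → 571
365 + 571 → 936
The encoded length is the sum of every internal node's weight: 253 + 318 + 365 + 571 + 936 = 2443 bits.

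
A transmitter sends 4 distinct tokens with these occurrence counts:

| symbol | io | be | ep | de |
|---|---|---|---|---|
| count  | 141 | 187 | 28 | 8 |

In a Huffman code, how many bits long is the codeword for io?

Huffman merges, smallest pair first:
merge de(8) and ep(28): 36
merge 36 and io(141): 177
merge 177 and be(187): 364
The subtree containing io is merged 2 times, so code length = 2.

2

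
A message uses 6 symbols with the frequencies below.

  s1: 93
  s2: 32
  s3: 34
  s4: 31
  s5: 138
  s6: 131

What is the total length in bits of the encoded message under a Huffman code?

1078

Merge the two smallest weights repeatedly:
s4(31) + s2(32) → 63
s3(34) + 63 → 97
s1(93) + 97 → 190
s6(131) + s5(138) → 269
190 + 269 → 459
The encoded length is the sum of every internal node's weight: 63 + 97 + 190 + 269 + 459 = 1078 bits.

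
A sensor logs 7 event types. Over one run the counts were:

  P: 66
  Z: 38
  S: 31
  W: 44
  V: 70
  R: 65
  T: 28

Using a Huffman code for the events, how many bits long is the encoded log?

Build the Huffman tree bottom-up:
combine T(28), S(31) → 59
combine Z(38), W(44) → 82
combine 59, R(65) → 124
combine P(66), V(70) → 136
combine 82, 124 → 206
combine 136, 206 → 342
The encoded length is the sum of every internal node's weight: 59 + 82 + 124 + 136 + 206 + 342 = 949 bits.

949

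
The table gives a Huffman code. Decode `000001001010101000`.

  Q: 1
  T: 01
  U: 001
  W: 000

WUUTTTW

Read left to right; each codeword is recognised as soon as it completes (prefix code):
  000→W | 001→U | 001→U | 01→T | 01→T | 01→T | 000→W
Decoded message: WUUTTTW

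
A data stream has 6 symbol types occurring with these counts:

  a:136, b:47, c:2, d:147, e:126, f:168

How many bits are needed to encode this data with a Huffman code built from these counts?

Greedily combine the two least-frequent nodes:
merge c(2) and b(47): 49
merge 49 and e(126): 175
merge a(136) and d(147): 283
merge f(168) and 175: 343
merge 283 and 343: 626
The encoded length is the sum of every internal node's weight: 49 + 175 + 283 + 343 + 626 = 1476 bits.

1476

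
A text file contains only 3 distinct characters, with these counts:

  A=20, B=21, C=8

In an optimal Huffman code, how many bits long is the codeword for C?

2

Build the tree from the bottom:
combine C(8), A(20) → 28
combine B(21), 28 → 49
C sits 2 levels below the root, so its codeword is 2 bits.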